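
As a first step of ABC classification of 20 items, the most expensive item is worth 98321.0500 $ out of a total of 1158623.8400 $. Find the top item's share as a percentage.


Top item = 98321.0500
Total = 1158623.8400
Percentage = 98321.0500 / 1158623.8400 * 100 = 8.4860

8.4860%


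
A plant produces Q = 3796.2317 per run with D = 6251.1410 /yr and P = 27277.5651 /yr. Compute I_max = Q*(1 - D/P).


D/P = 0.2292
1 - D/P = 0.7708
I_max = 3796.2317 * 0.7708 = 2926.2574

2926.2574 units


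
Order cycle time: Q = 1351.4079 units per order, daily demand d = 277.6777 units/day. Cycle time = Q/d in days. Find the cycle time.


Cycle = 1351.4079 / 277.6777 = 4.8668

4.8668 days


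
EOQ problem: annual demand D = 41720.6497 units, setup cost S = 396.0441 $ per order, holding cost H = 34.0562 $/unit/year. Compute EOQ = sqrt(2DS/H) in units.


2*D*S = 2 * 41720.6497 * 396.0441 = 33046434.3237
2*D*S/H = 970350.0192
EOQ = sqrt(970350.0192) = 985.0635

985.0635 units


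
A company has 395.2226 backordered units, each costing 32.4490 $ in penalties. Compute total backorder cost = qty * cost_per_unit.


Total = 395.2226 * 32.4490 = 12824.5781

12824.5781 $


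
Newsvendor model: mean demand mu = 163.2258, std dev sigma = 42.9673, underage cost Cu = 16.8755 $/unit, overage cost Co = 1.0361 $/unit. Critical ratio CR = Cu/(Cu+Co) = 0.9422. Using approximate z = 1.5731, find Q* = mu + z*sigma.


CR = Cu/(Cu+Co) = 16.8755/(16.8755+1.0361) = 0.9422
z = 1.5731
Q* = 163.2258 + 1.5731 * 42.9673 = 230.8177

230.8177 units


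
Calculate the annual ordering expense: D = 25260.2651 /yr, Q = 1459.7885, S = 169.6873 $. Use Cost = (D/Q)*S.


Number of orders = D/Q = 17.3041
Cost = 17.3041 * 169.6873 = 2936.2789

2936.2789 $/yr


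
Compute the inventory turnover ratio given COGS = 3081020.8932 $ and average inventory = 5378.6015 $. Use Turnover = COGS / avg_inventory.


Turnover = 3081020.8932 / 5378.6015 = 572.8294

572.8294


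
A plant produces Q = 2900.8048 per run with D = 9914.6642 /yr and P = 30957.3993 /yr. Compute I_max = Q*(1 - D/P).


D/P = 0.3203
1 - D/P = 0.6797
I_max = 2900.8048 * 0.6797 = 1971.7699

1971.7699 units


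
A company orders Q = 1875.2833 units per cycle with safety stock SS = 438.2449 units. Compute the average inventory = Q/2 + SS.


Q/2 = 937.6417
Avg = 937.6417 + 438.2449 = 1375.8865

1375.8865 units


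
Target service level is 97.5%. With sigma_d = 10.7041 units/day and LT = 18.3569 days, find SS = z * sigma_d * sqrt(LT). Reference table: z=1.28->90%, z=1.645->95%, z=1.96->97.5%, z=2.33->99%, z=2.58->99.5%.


From the table, SL = 97.5% corresponds to z = 1.96
sqrt(LT) = sqrt(18.3569) = 4.2845
SS = 1.96 * 10.7041 * 4.2845 = 89.8889

89.8889 units


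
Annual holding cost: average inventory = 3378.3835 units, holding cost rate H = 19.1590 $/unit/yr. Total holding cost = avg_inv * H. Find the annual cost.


Cost = 3378.3835 * 19.1590 = 64726.4495

64726.4495 $/yr


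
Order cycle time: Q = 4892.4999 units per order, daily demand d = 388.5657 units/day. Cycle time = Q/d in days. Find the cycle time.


Cycle = 4892.4999 / 388.5657 = 12.5912

12.5912 days


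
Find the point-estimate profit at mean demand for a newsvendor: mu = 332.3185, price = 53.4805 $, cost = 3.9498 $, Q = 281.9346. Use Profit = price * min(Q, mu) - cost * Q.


Sales at mu = min(281.9346, 332.3185) = 281.9346
Revenue = 53.4805 * 281.9346 = 15078.0034
Total cost = 3.9498 * 281.9346 = 1113.5853
Profit = 15078.0034 - 1113.5853 = 13964.4181

13964.4181 $


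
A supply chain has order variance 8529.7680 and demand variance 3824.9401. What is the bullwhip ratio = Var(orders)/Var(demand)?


BW = 8529.7680 / 3824.9401 = 2.2300

2.2300


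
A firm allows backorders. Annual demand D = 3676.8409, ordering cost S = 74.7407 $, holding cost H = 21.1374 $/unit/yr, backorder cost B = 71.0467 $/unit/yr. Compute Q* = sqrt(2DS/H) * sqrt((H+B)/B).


sqrt(2DS/H) = 161.2520
sqrt((H+B)/B) = 1.1391
Q* = 161.2520 * 1.1391 = 183.6797

183.6797 units


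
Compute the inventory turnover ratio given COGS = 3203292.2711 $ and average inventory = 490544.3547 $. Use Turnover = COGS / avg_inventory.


Turnover = 3203292.2711 / 490544.3547 = 6.5301

6.5301


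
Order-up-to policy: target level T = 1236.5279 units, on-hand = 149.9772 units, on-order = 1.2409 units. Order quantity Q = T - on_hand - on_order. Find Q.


Inventory position = OH + OO = 149.9772 + 1.2409 = 151.2181
Q = 1236.5279 - 151.2181 = 1085.3098

1085.3098 units


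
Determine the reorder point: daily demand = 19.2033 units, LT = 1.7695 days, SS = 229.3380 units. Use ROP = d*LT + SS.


d*LT = 19.2033 * 1.7695 = 33.9802
ROP = 33.9802 + 229.3380 = 263.3182

263.3182 units


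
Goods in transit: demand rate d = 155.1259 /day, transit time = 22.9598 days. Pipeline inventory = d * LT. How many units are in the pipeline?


Pipeline = 155.1259 * 22.9598 = 3561.6596

3561.6596 units


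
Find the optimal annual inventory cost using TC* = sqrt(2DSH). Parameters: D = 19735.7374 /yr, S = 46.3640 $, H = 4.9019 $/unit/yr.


2*D*S*H = 8970748.8477
TC* = sqrt(8970748.8477) = 2995.1208

2995.1208 $/yr


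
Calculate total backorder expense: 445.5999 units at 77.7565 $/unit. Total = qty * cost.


Total = 445.5999 * 77.7565 = 34648.2886

34648.2886 $


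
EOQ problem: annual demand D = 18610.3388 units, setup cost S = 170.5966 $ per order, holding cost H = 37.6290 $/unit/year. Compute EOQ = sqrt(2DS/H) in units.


2*D*S = 2 * 18610.3388 * 170.5966 = 6349721.0483
2*D*S/H = 168745.4104
EOQ = sqrt(168745.4104) = 410.7863

410.7863 units


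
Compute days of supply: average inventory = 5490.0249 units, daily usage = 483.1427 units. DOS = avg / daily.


DOS = 5490.0249 / 483.1427 = 11.3632

11.3632 days


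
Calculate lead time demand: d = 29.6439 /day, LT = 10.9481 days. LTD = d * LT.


LTD = 29.6439 * 10.9481 = 324.5444

324.5444 units


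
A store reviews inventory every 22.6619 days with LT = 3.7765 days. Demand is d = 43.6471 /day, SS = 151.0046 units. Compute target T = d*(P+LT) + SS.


P + LT = 26.4384
d*(P+LT) = 43.6471 * 26.4384 = 1153.9595
T = 1153.9595 + 151.0046 = 1304.9641

1304.9641 units


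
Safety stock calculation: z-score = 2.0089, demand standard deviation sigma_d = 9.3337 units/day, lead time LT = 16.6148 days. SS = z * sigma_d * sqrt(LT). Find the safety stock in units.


sqrt(LT) = sqrt(16.6148) = 4.0761
SS = 2.0089 * 9.3337 * 4.0761 = 76.4293

76.4293 units


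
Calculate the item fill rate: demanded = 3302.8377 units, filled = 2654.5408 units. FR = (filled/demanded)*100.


FR = 2654.5408 / 3302.8377 * 100 = 80.3715

80.3715%


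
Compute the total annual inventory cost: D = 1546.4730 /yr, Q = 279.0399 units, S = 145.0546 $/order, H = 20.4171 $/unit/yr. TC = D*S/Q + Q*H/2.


Ordering cost = D*S/Q = 803.9102
Holding cost = Q*H/2 = 2848.5928
TC = 803.9102 + 2848.5928 = 3652.5030

3652.5030 $/yr


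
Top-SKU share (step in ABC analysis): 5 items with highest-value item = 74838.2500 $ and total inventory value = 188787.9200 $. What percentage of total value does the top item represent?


Top item = 74838.2500
Total = 188787.9200
Percentage = 74838.2500 / 188787.9200 * 100 = 39.6414

39.6414%


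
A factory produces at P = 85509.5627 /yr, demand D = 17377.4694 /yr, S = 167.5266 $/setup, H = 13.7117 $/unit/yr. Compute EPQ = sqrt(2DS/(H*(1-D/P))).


1 - D/P = 1 - 0.2032 = 0.7968
H*(1-D/P) = 10.9252
2DS = 5822376.7304
EPQ = sqrt(532932.1896) = 730.0220

730.0220 units


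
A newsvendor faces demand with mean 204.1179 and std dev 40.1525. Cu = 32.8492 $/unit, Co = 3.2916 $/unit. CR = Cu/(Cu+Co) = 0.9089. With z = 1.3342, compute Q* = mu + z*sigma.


CR = Cu/(Cu+Co) = 32.8492/(32.8492+3.2916) = 0.9089
z = 1.3342
Q* = 204.1179 + 1.3342 * 40.1525 = 257.6894

257.6894 units


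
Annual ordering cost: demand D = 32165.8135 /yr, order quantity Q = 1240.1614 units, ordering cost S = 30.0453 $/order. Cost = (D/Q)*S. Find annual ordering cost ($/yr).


Number of orders = D/Q = 25.9368
Cost = 25.9368 * 30.0453 = 779.2788

779.2788 $/yr


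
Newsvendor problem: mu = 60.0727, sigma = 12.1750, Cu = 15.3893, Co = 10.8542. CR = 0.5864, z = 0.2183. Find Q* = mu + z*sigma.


CR = Cu/(Cu+Co) = 15.3893/(15.3893+10.8542) = 0.5864
z = 0.2183
Q* = 60.0727 + 0.2183 * 12.1750 = 62.7305

62.7305 units


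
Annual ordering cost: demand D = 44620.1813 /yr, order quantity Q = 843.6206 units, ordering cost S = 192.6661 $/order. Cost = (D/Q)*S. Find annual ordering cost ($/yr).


Number of orders = D/Q = 52.8913
Cost = 52.8913 * 192.6661 = 10190.3585

10190.3585 $/yr


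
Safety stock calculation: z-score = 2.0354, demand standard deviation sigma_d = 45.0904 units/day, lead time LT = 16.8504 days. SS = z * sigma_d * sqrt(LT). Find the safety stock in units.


sqrt(LT) = sqrt(16.8504) = 4.1049
SS = 2.0354 * 45.0904 * 4.1049 = 376.7376

376.7376 units


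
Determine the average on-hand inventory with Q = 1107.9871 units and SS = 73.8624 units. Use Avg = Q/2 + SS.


Q/2 = 553.9936
Avg = 553.9936 + 73.8624 = 627.8560

627.8560 units


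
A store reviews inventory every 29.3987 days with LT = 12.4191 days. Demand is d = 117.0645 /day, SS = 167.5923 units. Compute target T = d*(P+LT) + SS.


P + LT = 41.8178
d*(P+LT) = 117.0645 * 41.8178 = 4895.3798
T = 4895.3798 + 167.5923 = 5062.9721

5062.9721 units


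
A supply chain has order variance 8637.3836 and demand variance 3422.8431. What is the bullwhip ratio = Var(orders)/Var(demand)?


BW = 8637.3836 / 3422.8431 = 2.5235

2.5235


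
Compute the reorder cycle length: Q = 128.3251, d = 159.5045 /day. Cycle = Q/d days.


Cycle = 128.3251 / 159.5045 = 0.8045

0.8045 days


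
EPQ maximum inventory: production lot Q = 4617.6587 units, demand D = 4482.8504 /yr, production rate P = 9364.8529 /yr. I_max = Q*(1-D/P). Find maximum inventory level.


D/P = 0.4787
1 - D/P = 0.5213
I_max = 4617.6587 * 0.5213 = 2407.2371

2407.2371 units


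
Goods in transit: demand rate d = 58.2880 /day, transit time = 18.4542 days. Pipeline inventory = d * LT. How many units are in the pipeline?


Pipeline = 58.2880 * 18.4542 = 1075.6584

1075.6584 units


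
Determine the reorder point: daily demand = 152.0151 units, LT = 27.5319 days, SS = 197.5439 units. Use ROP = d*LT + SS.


d*LT = 152.0151 * 27.5319 = 4185.2645
ROP = 4185.2645 + 197.5439 = 4382.8084

4382.8084 units


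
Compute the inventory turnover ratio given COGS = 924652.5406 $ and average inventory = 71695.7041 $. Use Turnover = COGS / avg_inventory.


Turnover = 924652.5406 / 71695.7041 = 12.8969

12.8969


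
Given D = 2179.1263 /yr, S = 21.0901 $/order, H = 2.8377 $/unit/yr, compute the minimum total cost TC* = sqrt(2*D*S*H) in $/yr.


2*D*S*H = 260829.9854
TC* = sqrt(260829.9854) = 510.7152

510.7152 $/yr


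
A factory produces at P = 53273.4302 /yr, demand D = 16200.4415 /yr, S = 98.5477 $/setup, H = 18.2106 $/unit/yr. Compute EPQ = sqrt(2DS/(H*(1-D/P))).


1 - D/P = 1 - 0.3041 = 0.6959
H*(1-D/P) = 12.6728
2DS = 3193032.4976
EPQ = sqrt(251960.3170) = 501.9565

501.9565 units


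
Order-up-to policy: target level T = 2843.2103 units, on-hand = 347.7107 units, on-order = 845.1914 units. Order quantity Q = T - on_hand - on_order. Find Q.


Inventory position = OH + OO = 347.7107 + 845.1914 = 1192.9021
Q = 2843.2103 - 1192.9021 = 1650.3082

1650.3082 units


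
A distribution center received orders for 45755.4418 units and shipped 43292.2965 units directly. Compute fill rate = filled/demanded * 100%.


FR = 43292.2965 / 45755.4418 * 100 = 94.6167

94.6167%


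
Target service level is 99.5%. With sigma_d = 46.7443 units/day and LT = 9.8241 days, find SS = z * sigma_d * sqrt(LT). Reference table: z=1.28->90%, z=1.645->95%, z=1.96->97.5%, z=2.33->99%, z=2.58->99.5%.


From the table, SL = 99.5% corresponds to z = 2.58
sqrt(LT) = sqrt(9.8241) = 3.1343
SS = 2.58 * 46.7443 * 3.1343 = 378.0026

378.0026 units


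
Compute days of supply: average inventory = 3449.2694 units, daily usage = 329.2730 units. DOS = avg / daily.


DOS = 3449.2694 / 329.2730 = 10.4754

10.4754 days


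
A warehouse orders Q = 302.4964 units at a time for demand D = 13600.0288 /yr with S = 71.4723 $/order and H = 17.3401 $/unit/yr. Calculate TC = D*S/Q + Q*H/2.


Ordering cost = D*S/Q = 3213.3451
Holding cost = Q*H/2 = 2622.6589
TC = 3213.3451 + 2622.6589 = 5836.0041

5836.0041 $/yr


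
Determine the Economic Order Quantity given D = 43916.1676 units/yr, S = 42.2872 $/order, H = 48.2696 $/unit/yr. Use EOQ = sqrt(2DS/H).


2*D*S = 2 * 43916.1676 * 42.2872 = 3714183.5251
2*D*S/H = 76946.6398
EOQ = sqrt(76946.6398) = 277.3926

277.3926 units


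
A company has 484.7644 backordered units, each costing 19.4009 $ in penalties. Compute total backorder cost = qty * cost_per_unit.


Total = 484.7644 * 19.4009 = 9404.8656

9404.8656 $


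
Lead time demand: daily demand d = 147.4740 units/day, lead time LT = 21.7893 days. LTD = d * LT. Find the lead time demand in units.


LTD = 147.4740 * 21.7893 = 3213.3552

3213.3552 units


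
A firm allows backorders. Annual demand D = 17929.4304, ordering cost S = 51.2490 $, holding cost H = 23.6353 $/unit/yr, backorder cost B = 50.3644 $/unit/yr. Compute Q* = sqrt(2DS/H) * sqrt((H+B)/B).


sqrt(2DS/H) = 278.8434
sqrt((H+B)/B) = 1.2121
Q* = 278.8434 * 1.2121 = 337.9975

337.9975 units


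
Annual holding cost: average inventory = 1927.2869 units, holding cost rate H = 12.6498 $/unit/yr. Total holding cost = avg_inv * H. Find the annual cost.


Cost = 1927.2869 * 12.6498 = 24379.7938

24379.7938 $/yr


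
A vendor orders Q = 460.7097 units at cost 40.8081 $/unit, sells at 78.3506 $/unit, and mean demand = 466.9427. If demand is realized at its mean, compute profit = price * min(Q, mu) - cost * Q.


Sales at mu = min(460.7097, 466.9427) = 460.7097
Revenue = 78.3506 * 460.7097 = 36096.8814
Total cost = 40.8081 * 460.7097 = 18800.6875
Profit = 36096.8814 - 18800.6875 = 17296.1939

17296.1939 $


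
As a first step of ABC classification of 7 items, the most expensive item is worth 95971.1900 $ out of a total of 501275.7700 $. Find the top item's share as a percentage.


Top item = 95971.1900
Total = 501275.7700
Percentage = 95971.1900 / 501275.7700 * 100 = 19.1454

19.1454%


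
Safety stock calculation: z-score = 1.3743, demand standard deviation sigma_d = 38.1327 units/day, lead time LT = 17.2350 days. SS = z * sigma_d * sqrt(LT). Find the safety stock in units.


sqrt(LT) = sqrt(17.2350) = 4.1515
SS = 1.3743 * 38.1327 * 4.1515 = 217.5629

217.5629 units


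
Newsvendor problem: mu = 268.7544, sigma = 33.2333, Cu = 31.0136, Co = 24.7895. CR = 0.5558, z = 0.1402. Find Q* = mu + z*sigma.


CR = Cu/(Cu+Co) = 31.0136/(31.0136+24.7895) = 0.5558
z = 0.1402
Q* = 268.7544 + 0.1402 * 33.2333 = 273.4137

273.4137 units


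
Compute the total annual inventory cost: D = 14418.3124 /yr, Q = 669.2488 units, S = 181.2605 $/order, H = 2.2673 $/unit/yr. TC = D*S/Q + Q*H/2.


Ordering cost = D*S/Q = 3905.0806
Holding cost = Q*H/2 = 758.6939
TC = 3905.0806 + 758.6939 = 4663.7745

4663.7745 $/yr


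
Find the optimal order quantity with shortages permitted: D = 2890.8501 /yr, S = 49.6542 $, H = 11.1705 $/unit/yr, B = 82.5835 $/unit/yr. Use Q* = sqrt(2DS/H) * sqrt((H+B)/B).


sqrt(2DS/H) = 160.3133
sqrt((H+B)/B) = 1.0655
Q* = 160.3133 * 1.0655 = 170.8117

170.8117 units


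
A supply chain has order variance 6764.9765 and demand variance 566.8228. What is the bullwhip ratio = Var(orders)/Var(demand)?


BW = 6764.9765 / 566.8228 = 11.9349

11.9349


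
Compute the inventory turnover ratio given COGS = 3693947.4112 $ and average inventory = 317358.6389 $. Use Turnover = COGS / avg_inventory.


Turnover = 3693947.4112 / 317358.6389 = 11.6397

11.6397


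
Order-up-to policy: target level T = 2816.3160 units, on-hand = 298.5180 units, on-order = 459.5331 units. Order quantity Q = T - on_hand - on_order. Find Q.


Inventory position = OH + OO = 298.5180 + 459.5331 = 758.0511
Q = 2816.3160 - 758.0511 = 2058.2649

2058.2649 units


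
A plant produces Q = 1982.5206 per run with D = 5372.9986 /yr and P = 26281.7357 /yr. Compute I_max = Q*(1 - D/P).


D/P = 0.2044
1 - D/P = 0.7956
I_max = 1982.5206 * 0.7956 = 1577.2171

1577.2171 units


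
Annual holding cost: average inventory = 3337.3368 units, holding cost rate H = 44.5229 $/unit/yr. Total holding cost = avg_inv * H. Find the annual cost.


Cost = 3337.3368 * 44.5229 = 148587.9126

148587.9126 $/yr


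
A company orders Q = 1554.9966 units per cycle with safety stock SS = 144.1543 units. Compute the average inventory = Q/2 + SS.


Q/2 = 777.4983
Avg = 777.4983 + 144.1543 = 921.6526

921.6526 units


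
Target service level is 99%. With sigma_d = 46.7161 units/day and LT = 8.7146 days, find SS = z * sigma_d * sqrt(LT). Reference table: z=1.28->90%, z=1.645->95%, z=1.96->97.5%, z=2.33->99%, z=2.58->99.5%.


From the table, SL = 99% corresponds to z = 2.33
sqrt(LT) = sqrt(8.7146) = 2.9521
SS = 2.33 * 46.7161 * 2.9521 = 321.3263

321.3263 units


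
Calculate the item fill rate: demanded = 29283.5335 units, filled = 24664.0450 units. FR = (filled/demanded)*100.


FR = 24664.0450 / 29283.5335 * 100 = 84.2250

84.2250%


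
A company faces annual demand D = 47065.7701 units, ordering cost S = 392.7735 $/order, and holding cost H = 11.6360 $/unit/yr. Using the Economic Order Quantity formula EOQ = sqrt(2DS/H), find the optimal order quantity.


2*D*S = 2 * 47065.7701 * 392.7735 = 36972374.5047
2*D*S/H = 3177412.7281
EOQ = sqrt(3177412.7281) = 1782.5299

1782.5299 units


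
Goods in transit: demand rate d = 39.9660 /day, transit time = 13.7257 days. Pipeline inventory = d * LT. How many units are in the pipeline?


Pipeline = 39.9660 * 13.7257 = 548.5613

548.5613 units


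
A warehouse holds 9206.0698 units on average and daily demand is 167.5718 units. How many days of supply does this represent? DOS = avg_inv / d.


DOS = 9206.0698 / 167.5718 = 54.9381

54.9381 days


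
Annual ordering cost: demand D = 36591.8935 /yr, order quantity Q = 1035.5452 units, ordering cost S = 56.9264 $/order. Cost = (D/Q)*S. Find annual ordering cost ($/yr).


Number of orders = D/Q = 35.3359
Cost = 35.3359 * 56.9264 = 2011.5440

2011.5440 $/yr


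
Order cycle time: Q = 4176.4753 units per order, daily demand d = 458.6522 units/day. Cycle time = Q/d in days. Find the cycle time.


Cycle = 4176.4753 / 458.6522 = 9.1060

9.1060 days


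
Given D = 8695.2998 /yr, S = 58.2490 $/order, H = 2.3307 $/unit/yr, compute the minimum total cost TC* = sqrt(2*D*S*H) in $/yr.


2*D*S*H = 2360964.2236
TC* = sqrt(2360964.2236) = 1536.5429

1536.5429 $/yr


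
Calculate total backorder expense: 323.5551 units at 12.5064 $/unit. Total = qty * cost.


Total = 323.5551 * 12.5064 = 4046.5095

4046.5095 $


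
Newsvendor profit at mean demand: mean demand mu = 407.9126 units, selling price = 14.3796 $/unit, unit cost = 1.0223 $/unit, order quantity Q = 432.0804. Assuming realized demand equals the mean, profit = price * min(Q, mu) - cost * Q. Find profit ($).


Sales at mu = min(432.0804, 407.9126) = 407.9126
Revenue = 14.3796 * 407.9126 = 5865.6200
Total cost = 1.0223 * 432.0804 = 441.7158
Profit = 5865.6200 - 441.7158 = 5423.9042

5423.9042 $


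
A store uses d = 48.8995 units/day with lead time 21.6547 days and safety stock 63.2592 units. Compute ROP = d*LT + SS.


d*LT = 48.8995 * 21.6547 = 1058.9040
ROP = 1058.9040 + 63.2592 = 1122.1632

1122.1632 units


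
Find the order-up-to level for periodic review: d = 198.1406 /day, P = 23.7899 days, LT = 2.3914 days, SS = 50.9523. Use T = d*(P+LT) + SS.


P + LT = 26.1813
d*(P+LT) = 198.1406 * 26.1813 = 5187.5785
T = 5187.5785 + 50.9523 = 5238.5308

5238.5308 units


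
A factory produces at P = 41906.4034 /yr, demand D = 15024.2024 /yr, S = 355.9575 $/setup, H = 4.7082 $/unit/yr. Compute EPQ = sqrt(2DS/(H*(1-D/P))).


1 - D/P = 1 - 0.3585 = 0.6415
H*(1-D/P) = 3.0202
2DS = 10695955.0516
EPQ = sqrt(3541442.7986) = 1881.8722

1881.8722 units


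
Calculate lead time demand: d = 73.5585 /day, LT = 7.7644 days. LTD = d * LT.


LTD = 73.5585 * 7.7644 = 571.1376

571.1376 units


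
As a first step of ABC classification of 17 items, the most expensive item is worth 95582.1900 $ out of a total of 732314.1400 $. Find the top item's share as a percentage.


Top item = 95582.1900
Total = 732314.1400
Percentage = 95582.1900 / 732314.1400 * 100 = 13.0521

13.0521%


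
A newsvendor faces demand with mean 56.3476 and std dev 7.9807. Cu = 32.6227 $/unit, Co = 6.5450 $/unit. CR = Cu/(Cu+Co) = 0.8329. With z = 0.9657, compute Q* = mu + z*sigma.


CR = Cu/(Cu+Co) = 32.6227/(32.6227+6.5450) = 0.8329
z = 0.9657
Q* = 56.3476 + 0.9657 * 7.9807 = 64.0546

64.0546 units


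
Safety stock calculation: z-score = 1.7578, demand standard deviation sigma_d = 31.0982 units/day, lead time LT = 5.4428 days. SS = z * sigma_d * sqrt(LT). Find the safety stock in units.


sqrt(LT) = sqrt(5.4428) = 2.3330
SS = 1.7578 * 31.0982 * 2.3330 = 127.5310

127.5310 units


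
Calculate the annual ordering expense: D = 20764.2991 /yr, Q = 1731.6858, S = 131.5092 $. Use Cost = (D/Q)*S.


Number of orders = D/Q = 11.9908
Cost = 11.9908 * 131.5092 = 1576.9006

1576.9006 $/yr


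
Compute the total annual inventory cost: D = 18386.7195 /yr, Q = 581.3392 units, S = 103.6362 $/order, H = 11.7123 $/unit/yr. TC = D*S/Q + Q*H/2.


Ordering cost = D*S/Q = 3277.8277
Holding cost = Q*H/2 = 3404.4096
TC = 3277.8277 + 3404.4096 = 6682.2373

6682.2373 $/yr


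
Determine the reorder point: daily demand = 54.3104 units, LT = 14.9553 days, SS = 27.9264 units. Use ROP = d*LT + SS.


d*LT = 54.3104 * 14.9553 = 812.2283
ROP = 812.2283 + 27.9264 = 840.1547

840.1547 units


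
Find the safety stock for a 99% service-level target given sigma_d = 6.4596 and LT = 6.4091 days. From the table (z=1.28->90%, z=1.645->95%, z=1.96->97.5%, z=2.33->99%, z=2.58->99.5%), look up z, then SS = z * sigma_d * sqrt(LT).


From the table, SL = 99% corresponds to z = 2.33
sqrt(LT) = sqrt(6.4091) = 2.5316
SS = 2.33 * 6.4596 * 2.5316 = 38.1031

38.1031 units


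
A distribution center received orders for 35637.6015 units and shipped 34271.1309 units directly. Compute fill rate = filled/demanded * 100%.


FR = 34271.1309 / 35637.6015 * 100 = 96.1656

96.1656%


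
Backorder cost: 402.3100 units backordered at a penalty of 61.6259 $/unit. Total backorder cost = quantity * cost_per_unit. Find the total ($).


Total = 402.3100 * 61.6259 = 24792.7158

24792.7158 $


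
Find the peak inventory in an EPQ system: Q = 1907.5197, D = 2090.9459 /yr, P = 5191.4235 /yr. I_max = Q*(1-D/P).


D/P = 0.4028
1 - D/P = 0.5972
I_max = 1907.5197 * 0.5972 = 1139.2294

1139.2294 units


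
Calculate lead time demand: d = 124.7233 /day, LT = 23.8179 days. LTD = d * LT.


LTD = 124.7233 * 23.8179 = 2970.6471

2970.6471 units


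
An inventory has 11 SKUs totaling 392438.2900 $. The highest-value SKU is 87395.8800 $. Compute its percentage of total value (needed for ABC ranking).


Top item = 87395.8800
Total = 392438.2900
Percentage = 87395.8800 / 392438.2900 * 100 = 22.2700

22.2700%


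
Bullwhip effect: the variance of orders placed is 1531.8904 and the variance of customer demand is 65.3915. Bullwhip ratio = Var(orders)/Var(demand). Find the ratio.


BW = 1531.8904 / 65.3915 = 23.4264

23.4264


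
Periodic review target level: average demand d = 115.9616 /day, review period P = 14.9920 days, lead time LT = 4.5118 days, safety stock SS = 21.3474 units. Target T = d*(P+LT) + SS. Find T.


P + LT = 19.5038
d*(P+LT) = 115.9616 * 19.5038 = 2261.6919
T = 2261.6919 + 21.3474 = 2283.0393

2283.0393 units


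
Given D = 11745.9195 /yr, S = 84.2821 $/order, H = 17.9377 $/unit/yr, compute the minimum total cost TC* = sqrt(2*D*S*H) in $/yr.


2*D*S*H = 35515597.0711
TC* = sqrt(35515597.0711) = 5959.4964

5959.4964 $/yr


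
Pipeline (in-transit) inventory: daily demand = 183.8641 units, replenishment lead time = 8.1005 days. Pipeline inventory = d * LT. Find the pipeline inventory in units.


Pipeline = 183.8641 * 8.1005 = 1489.3911

1489.3911 units


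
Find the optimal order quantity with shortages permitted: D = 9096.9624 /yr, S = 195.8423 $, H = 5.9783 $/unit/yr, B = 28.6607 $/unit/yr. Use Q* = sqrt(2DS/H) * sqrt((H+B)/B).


sqrt(2DS/H) = 772.0183
sqrt((H+B)/B) = 1.0994
Q* = 772.0183 * 1.0994 = 848.7248

848.7248 units


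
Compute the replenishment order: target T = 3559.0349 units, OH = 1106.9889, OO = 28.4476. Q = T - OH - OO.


Inventory position = OH + OO = 1106.9889 + 28.4476 = 1135.4365
Q = 3559.0349 - 1135.4365 = 2423.5984

2423.5984 units


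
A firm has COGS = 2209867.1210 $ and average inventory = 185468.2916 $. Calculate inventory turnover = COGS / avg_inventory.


Turnover = 2209867.1210 / 185468.2916 = 11.9151

11.9151


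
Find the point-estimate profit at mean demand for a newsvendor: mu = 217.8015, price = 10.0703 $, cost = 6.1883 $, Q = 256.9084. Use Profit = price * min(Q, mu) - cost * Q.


Sales at mu = min(256.9084, 217.8015) = 217.8015
Revenue = 10.0703 * 217.8015 = 2193.3264
Total cost = 6.1883 * 256.9084 = 1589.8263
Profit = 2193.3264 - 1589.8263 = 603.5002

603.5002 $


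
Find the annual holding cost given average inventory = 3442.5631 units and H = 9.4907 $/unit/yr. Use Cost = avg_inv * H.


Cost = 3442.5631 * 9.4907 = 32672.3336

32672.3336 $/yr


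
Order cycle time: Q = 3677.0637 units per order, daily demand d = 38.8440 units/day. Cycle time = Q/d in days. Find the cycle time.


Cycle = 3677.0637 / 38.8440 = 94.6623

94.6623 days


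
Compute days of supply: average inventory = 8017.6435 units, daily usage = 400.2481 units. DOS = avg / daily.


DOS = 8017.6435 / 400.2481 = 20.0317

20.0317 days


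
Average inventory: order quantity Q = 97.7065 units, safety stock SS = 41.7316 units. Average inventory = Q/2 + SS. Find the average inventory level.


Q/2 = 48.8533
Avg = 48.8533 + 41.7316 = 90.5849

90.5849 units


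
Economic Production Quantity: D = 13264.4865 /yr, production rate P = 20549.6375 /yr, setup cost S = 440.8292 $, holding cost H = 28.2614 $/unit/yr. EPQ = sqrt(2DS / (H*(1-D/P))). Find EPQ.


1 - D/P = 1 - 0.6455 = 0.3545
H*(1-D/P) = 10.0191
2DS = 11694745.9444
EPQ = sqrt(1167246.8944) = 1080.3920

1080.3920 units


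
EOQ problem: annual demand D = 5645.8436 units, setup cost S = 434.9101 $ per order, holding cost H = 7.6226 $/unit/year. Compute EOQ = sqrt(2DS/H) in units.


2*D*S = 2 * 5645.8436 * 434.9101 = 4910868.8093
2*D*S/H = 644251.1491
EOQ = sqrt(644251.1491) = 802.6526

802.6526 units


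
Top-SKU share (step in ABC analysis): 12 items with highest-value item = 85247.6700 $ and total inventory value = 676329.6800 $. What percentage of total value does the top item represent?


Top item = 85247.6700
Total = 676329.6800
Percentage = 85247.6700 / 676329.6800 * 100 = 12.6045

12.6045%


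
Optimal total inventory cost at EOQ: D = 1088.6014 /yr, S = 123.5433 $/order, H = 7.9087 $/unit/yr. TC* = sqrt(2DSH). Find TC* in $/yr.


2*D*S*H = 2127272.7833
TC* = sqrt(2127272.7833) = 1458.5173

1458.5173 $/yr


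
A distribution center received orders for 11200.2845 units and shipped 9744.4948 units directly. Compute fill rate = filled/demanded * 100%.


FR = 9744.4948 / 11200.2845 * 100 = 87.0022

87.0022%


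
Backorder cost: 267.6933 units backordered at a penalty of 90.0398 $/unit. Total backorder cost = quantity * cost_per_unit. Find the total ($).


Total = 267.6933 * 90.0398 = 24103.0512

24103.0512 $


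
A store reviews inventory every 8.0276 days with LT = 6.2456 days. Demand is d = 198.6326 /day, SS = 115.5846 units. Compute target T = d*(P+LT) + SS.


P + LT = 14.2732
d*(P+LT) = 198.6326 * 14.2732 = 2835.1228
T = 2835.1228 + 115.5846 = 2950.7074

2950.7074 units


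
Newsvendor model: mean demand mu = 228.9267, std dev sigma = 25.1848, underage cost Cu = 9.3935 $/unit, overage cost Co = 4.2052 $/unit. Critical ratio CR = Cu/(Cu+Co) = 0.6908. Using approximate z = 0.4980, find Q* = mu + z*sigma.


CR = Cu/(Cu+Co) = 9.3935/(9.3935+4.2052) = 0.6908
z = 0.4980
Q* = 228.9267 + 0.4980 * 25.1848 = 241.4687

241.4687 units


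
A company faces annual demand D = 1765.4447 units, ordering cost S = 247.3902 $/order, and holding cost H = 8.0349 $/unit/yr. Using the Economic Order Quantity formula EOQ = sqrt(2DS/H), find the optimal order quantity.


2*D*S = 2 * 1765.4447 * 247.3902 = 873507.4348
2*D*S/H = 108714.1638
EOQ = sqrt(108714.1638) = 329.7183

329.7183 units


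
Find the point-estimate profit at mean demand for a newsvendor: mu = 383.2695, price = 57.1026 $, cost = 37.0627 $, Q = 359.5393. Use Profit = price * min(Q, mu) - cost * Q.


Sales at mu = min(359.5393, 383.2695) = 359.5393
Revenue = 57.1026 * 359.5393 = 20530.6288
Total cost = 37.0627 * 359.5393 = 13325.4972
Profit = 20530.6288 - 13325.4972 = 7205.1316

7205.1316 $


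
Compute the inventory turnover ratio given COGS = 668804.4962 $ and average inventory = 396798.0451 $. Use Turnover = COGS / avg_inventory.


Turnover = 668804.4962 / 396798.0451 = 1.6855

1.6855


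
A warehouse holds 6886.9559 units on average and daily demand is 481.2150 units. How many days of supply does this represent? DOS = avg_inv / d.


DOS = 6886.9559 / 481.2150 = 14.3116

14.3116 days


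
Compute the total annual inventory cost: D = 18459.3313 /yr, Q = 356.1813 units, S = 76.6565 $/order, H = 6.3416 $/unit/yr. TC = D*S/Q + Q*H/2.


Ordering cost = D*S/Q = 3972.7738
Holding cost = Q*H/2 = 1129.3797
TC = 3972.7738 + 1129.3797 = 5102.1534

5102.1534 $/yr


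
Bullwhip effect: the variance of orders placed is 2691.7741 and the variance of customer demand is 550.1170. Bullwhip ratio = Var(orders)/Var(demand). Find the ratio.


BW = 2691.7741 / 550.1170 = 4.8931

4.8931


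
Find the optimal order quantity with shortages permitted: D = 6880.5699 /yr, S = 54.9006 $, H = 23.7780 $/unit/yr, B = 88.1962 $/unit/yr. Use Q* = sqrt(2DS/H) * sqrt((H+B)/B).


sqrt(2DS/H) = 178.2494
sqrt((H+B)/B) = 1.1268
Q* = 178.2494 * 1.1268 = 200.8455

200.8455 units


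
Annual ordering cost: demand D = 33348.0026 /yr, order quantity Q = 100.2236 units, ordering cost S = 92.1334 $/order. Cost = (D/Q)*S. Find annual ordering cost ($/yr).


Number of orders = D/Q = 332.7360
Cost = 332.7360 * 92.1334 = 30656.1016

30656.1016 $/yr


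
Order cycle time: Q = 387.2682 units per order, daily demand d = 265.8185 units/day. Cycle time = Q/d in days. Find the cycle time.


Cycle = 387.2682 / 265.8185 = 1.4569

1.4569 days


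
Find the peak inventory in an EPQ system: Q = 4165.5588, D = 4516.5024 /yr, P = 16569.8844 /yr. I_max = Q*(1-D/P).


D/P = 0.2726
1 - D/P = 0.7274
I_max = 4165.5588 * 0.7274 = 3030.1401

3030.1401 units


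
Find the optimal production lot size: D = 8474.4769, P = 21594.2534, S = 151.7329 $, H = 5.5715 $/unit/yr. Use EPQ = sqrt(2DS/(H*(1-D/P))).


1 - D/P = 1 - 0.3924 = 0.6076
H*(1-D/P) = 3.3850
2DS = 2571713.9120
EPQ = sqrt(759735.2480) = 871.6279

871.6279 units


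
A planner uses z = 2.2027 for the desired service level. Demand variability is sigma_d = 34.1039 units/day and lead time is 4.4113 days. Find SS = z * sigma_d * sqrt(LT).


sqrt(LT) = sqrt(4.4113) = 2.1003
SS = 2.2027 * 34.1039 * 2.1003 = 157.7766

157.7766 units


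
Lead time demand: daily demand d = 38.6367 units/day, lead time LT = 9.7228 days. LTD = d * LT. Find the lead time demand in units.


LTD = 38.6367 * 9.7228 = 375.6569

375.6569 units


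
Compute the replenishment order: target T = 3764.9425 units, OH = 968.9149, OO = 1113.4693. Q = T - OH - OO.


Inventory position = OH + OO = 968.9149 + 1113.4693 = 2082.3842
Q = 3764.9425 - 2082.3842 = 1682.5583

1682.5583 units


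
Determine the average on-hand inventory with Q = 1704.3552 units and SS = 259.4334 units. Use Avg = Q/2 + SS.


Q/2 = 852.1776
Avg = 852.1776 + 259.4334 = 1111.6110

1111.6110 units


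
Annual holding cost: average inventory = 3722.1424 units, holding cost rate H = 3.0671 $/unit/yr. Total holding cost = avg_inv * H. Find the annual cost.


Cost = 3722.1424 * 3.0671 = 11416.1830

11416.1830 $/yr


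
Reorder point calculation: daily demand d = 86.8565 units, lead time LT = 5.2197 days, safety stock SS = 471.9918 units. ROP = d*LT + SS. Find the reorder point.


d*LT = 86.8565 * 5.2197 = 453.3649
ROP = 453.3649 + 471.9918 = 925.3567

925.3567 units


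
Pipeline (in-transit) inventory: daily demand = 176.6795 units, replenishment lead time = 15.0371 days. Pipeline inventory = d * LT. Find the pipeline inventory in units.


Pipeline = 176.6795 * 15.0371 = 2656.7473

2656.7473 units


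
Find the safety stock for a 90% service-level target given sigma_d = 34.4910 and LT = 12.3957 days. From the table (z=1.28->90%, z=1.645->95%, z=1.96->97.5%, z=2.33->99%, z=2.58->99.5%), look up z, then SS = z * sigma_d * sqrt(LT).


From the table, SL = 90% corresponds to z = 1.28
sqrt(LT) = sqrt(12.3957) = 3.5208
SS = 1.28 * 34.4910 * 3.5208 = 155.4359

155.4359 units


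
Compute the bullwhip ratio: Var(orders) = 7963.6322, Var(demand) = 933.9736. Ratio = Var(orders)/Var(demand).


BW = 7963.6322 / 933.9736 = 8.5266

8.5266


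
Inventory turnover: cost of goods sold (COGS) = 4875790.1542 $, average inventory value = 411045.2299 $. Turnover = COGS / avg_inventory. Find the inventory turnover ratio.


Turnover = 4875790.1542 / 411045.2299 = 11.8619

11.8619


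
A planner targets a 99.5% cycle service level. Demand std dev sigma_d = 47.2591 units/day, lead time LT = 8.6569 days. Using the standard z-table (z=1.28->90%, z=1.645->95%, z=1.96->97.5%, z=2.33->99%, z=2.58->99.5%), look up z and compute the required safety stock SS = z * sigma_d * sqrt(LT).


From the table, SL = 99.5% corresponds to z = 2.58
sqrt(LT) = sqrt(8.6569) = 2.9423
SS = 2.58 * 47.2591 * 2.9423 = 358.7454

358.7454 units


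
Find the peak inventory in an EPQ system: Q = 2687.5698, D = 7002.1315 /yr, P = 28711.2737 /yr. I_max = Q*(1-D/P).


D/P = 0.2439
1 - D/P = 0.7561
I_max = 2687.5698 * 0.7561 = 2032.1228

2032.1228 units


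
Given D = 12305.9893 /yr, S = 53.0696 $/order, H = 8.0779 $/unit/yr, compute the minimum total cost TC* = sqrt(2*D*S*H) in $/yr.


2*D*S*H = 10550931.7943
TC* = sqrt(10550931.7943) = 3248.2198

3248.2198 $/yr


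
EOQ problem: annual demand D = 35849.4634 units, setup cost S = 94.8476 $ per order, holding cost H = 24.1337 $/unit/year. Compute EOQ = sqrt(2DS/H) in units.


2*D*S = 2 * 35849.4634 * 94.8476 = 6800471.1296
2*D*S/H = 281783.1965
EOQ = sqrt(281783.1965) = 530.8326

530.8326 units


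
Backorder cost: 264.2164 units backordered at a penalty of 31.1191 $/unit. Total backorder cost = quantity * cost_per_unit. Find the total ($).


Total = 264.2164 * 31.1191 = 8222.1766

8222.1766 $


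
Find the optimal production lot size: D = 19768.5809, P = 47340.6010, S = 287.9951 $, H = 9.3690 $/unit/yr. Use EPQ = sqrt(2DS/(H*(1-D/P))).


1 - D/P = 1 - 0.4176 = 0.5824
H*(1-D/P) = 5.4567
2DS = 11386508.8663
EPQ = sqrt(2086712.0809) = 1444.5456

1444.5456 units


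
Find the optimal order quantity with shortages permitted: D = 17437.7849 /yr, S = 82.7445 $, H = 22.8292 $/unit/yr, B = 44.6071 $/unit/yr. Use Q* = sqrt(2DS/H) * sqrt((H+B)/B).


sqrt(2DS/H) = 355.5371
sqrt((H+B)/B) = 1.2295
Q* = 355.5371 * 1.2295 = 437.1493

437.1493 units


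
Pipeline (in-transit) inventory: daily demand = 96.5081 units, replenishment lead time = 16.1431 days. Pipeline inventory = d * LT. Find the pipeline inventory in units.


Pipeline = 96.5081 * 16.1431 = 1557.9399

1557.9399 units


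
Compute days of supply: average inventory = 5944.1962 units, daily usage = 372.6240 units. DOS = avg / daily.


DOS = 5944.1962 / 372.6240 = 15.9523

15.9523 days


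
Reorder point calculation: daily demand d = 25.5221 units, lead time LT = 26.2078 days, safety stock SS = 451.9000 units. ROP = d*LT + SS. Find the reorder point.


d*LT = 25.5221 * 26.2078 = 668.8781
ROP = 668.8781 + 451.9000 = 1120.7781

1120.7781 units


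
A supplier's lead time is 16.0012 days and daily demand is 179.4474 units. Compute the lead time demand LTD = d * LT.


LTD = 179.4474 * 16.0012 = 2871.3737

2871.3737 units


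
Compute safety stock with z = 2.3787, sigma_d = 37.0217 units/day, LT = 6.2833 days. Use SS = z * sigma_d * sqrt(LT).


sqrt(LT) = sqrt(6.2833) = 2.5067
SS = 2.3787 * 37.0217 * 2.5067 = 220.7445

220.7445 units


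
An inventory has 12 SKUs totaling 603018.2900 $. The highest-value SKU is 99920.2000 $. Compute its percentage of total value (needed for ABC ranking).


Top item = 99920.2000
Total = 603018.2900
Percentage = 99920.2000 / 603018.2900 * 100 = 16.5700

16.5700%


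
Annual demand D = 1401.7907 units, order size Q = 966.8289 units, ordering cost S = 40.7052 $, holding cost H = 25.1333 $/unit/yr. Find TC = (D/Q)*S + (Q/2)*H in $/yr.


Ordering cost = D*S/Q = 59.0179
Holding cost = Q*H/2 = 12149.8004
TC = 59.0179 + 12149.8004 = 12208.8183

12208.8183 $/yr


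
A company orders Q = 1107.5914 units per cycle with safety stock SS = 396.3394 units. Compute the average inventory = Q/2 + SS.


Q/2 = 553.7957
Avg = 553.7957 + 396.3394 = 950.1351

950.1351 units


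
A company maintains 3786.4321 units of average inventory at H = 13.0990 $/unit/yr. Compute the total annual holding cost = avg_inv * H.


Cost = 3786.4321 * 13.0990 = 49598.4741

49598.4741 $/yr


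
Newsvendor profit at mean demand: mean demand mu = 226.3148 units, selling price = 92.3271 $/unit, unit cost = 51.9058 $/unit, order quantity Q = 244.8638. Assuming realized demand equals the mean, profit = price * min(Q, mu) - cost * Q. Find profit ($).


Sales at mu = min(244.8638, 226.3148) = 226.3148
Revenue = 92.3271 * 226.3148 = 20894.9892
Total cost = 51.9058 * 244.8638 = 12709.8514
Profit = 20894.9892 - 12709.8514 = 8185.1377

8185.1377 $


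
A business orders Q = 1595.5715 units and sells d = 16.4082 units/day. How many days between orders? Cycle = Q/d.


Cycle = 1595.5715 / 16.4082 = 97.2423

97.2423 days


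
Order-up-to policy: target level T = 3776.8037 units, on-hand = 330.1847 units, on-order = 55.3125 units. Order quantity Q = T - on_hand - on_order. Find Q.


Inventory position = OH + OO = 330.1847 + 55.3125 = 385.4972
Q = 3776.8037 - 385.4972 = 3391.3065

3391.3065 units


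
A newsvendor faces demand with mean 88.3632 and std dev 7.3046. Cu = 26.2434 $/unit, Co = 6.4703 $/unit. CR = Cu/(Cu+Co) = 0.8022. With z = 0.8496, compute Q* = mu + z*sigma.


CR = Cu/(Cu+Co) = 26.2434/(26.2434+6.4703) = 0.8022
z = 0.8496
Q* = 88.3632 + 0.8496 * 7.3046 = 94.5692

94.5692 units


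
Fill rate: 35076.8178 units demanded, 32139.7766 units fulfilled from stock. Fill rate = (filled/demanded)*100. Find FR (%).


FR = 32139.7766 / 35076.8178 * 100 = 91.6268

91.6268%


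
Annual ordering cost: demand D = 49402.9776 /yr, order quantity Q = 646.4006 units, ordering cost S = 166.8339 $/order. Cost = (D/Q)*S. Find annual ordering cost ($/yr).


Number of orders = D/Q = 76.4278
Cost = 76.4278 * 166.8339 = 12750.7484

12750.7484 $/yr


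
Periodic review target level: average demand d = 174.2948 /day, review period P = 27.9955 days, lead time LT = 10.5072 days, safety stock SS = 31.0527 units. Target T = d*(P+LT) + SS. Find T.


P + LT = 38.5027
d*(P+LT) = 174.2948 * 38.5027 = 6710.8204
T = 6710.8204 + 31.0527 = 6741.8731

6741.8731 units
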